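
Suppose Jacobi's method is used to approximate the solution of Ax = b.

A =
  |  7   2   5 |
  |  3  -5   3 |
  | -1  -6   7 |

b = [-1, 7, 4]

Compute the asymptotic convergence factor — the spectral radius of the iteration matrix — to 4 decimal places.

A = D + L + U where D = diag(7, -5, 7).
Jacobi T = -D⁻¹(L+U): T[2,1] = -(-6)/(7) = +0.8571; T[2,2] = 0.
  T[0,:] = [+0.0000, -0.2857, -0.7143]
  T[1,:] = [+0.6000, +0.0000, +0.6000]
  T[2,:] = [+0.1429, +0.8571, +0.0000]
|λ(T)| sorted: 0.8408, 0.6827, 0.6827.
spectral radius ρ = 0.8408; 0.8408 < 1 ⇒ converges.

0.8408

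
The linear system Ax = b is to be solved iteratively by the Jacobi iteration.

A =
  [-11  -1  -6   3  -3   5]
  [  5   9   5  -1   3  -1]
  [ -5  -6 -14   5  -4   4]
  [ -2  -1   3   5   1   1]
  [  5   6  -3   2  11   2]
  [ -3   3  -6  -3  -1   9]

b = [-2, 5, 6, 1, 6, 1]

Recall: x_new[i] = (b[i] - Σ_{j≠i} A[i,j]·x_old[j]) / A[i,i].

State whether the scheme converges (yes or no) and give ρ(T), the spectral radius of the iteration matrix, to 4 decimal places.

no, ρ = 1.1531

Diagonal D = diag(-11, 9, -14, 5, 11, 9); L, U strict lower/upper.
Jacobi: T = -D⁻¹(L+U), T[0,4] = -(-3)/(-11) = -0.2727; T[0,0] = 0.
  T[0,:] = [+0.0000, -0.0909, -0.5455, +0.2727, -0.2727, +0.4545]
  T[1,:] = [-0.5556, +0.0000, -0.5556, +0.1111, -0.3333, +0.1111]
  T[2,:] = [-0.3571, -0.4286, +0.0000, +0.3571, -0.2857, +0.2857]
  T[3,:] = [+0.4000, +0.2000, -0.6000, +0.0000, -0.2000, -0.2000]
  T[4,:] = [-0.4545, -0.5455, +0.2727, -0.1818, +0.0000, -0.1818]
  T[5,:] = [+0.3333, -0.3333, +0.6667, +0.3333, +0.1111, +0.0000]
|eigenvalues of T|: 1.1531, 0.6215, 0.6215, 0.2302, 0.2302, 0.1681.
ρ = 1.1531; 1.1531 > 1: divergent.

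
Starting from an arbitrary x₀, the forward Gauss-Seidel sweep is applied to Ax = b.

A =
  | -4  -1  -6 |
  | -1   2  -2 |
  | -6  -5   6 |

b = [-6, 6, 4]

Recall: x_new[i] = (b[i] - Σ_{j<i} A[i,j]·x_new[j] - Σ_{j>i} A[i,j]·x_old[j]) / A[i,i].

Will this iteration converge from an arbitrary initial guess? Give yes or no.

Write A = D+L+U with D = diag(-4, 2, 6).
T_GS = -(D+L)⁻¹U: row 0 first, T[0,1] = -(-1)/(-4) = -0.2500; later rows by forward substitution.
  T[0,:] = [+0.0000  -0.2500  -1.5000]
  T[1,:] = [+0.0000  -0.1250  +0.2500]
  T[2,:] = [+0.0000  -0.3542  -1.2917]
eigenvalue magnitudes: 1.2101, 0.2066, 0.0000.
ρ = 1.2101; 1.2101 > 1 ⇒ diverges.

no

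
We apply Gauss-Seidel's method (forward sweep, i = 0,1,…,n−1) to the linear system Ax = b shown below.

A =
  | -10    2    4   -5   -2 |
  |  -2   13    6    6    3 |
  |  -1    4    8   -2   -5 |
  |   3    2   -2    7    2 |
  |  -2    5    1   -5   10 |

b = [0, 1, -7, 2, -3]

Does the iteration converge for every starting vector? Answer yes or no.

yes

Let D = diag(-10, 13, 8, 7, 10); L, U the strict triangles.
Gauss-Seidel: T = -(D+L)⁻¹U, row 0 first, T[0,2] = -(4)/(-10) = +0.4000; later rows by forward substitution.
  T[0,:] = [+0.0000, +0.2000, +0.4000, -0.5000, -0.2000]
  T[1,:] = [+0.0000, +0.0308, -0.4000, -0.5385, -0.2615]
  T[2,:] = [+0.0000, +0.0096, +0.2500, +0.4567, +0.7308]
  T[3,:] = [+0.0000, -0.0918, +0.0143, +0.4986, +0.0835]
  T[4,:] = [+0.0000, -0.0222, +0.2621, +0.3729, +0.0595]
|eigenvalues of T|: 0.8467, 0.2959, 0.2684, 0.0196, 0.0000.
ρ = 0.8467; 0.8467 < 1, so it converges for any x₀.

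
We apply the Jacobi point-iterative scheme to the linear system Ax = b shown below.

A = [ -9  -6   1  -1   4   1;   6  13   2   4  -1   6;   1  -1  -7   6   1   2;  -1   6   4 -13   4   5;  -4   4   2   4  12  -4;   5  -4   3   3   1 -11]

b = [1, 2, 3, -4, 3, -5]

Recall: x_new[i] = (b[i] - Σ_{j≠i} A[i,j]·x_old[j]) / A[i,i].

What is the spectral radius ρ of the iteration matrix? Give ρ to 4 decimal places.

Write A = D+L+U with D = diag(-9, 13, -7, -13, 12, -11).
T_J = -D⁻¹(L+U): T[2,1] = -(-1)/(-7) = -0.1429; T[2,2] = 0.
  T[0,:] = [+0.0000 -0.6667 +0.1111 -0.1111 +0.4444 +0.1111]
  T[1,:] = [-0.4615 +0.0000 -0.1538 -0.3077 +0.0769 -0.4615]
  T[2,:] = [+0.1429 -0.1429 +0.0000 +0.8571 +0.1429 +0.2857]
  T[3,:] = [-0.0769 +0.4615 +0.3077 +0.0000 +0.3077 +0.3846]
  T[4,:] = [+0.3333 -0.3333 -0.1667 -0.3333 +0.0000 +0.3333]
  T[5,:] = [+0.4545 -0.3636 +0.2727 +0.2727 +0.0909 +0.0000]
|roots of det(T-λI)|: 1.1308, 0.5452, 0.5452, 0.4463, 0.3399, 0.3399.
ρ = 1.1308; 1.1308 > 1, so it fails to converge.

1.1308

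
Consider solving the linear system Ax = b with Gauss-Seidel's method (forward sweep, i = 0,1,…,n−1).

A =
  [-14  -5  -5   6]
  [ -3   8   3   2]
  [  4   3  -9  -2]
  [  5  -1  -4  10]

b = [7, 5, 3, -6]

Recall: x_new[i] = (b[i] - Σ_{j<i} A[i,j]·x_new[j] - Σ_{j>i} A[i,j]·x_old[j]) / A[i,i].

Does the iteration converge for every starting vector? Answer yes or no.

Let D = diag(-14, 8, -9, 10); L, U the strict triangles.
Gauss-Seidel: T = -(D+L)⁻¹U, row 0 first, T[0,3] = -(6)/(-14) = +0.4286; later rows by forward substitution.
  T[0,:] = [+0.0000 -0.3571 -0.3571 +0.4286]
  T[1,:] = [+0.0000 -0.1339 -0.5089 -0.0893]
  T[2,:] = [+0.0000 -0.2034 -0.3284 -0.0615]
  T[3,:] = [+0.0000 +0.0838 -0.0037 -0.2478]
|eigenvalues of T|: 0.5462, 0.2663, 0.1023, 0.0000.
spectral radius ρ = 0.5462; 0.5462 < 1 ⇒ converges.

yes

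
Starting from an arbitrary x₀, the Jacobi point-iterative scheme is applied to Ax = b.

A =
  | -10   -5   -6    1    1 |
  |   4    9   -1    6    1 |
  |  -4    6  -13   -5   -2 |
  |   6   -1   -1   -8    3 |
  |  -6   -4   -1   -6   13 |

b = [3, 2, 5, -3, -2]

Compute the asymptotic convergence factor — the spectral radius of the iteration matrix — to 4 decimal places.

A = D + L + U where D = diag(-10, 9, -13, -8, 13).
Jacobi T = -D⁻¹(L+U): T[4,0] = -(-6)/(13) = +0.4615; T[4,4] = 0.
  T[0,:] = [+0.0000 -0.5000 -0.6000 +0.1000 +0.1000]
  T[1,:] = [-0.4444 +0.0000 +0.1111 -0.6667 -0.1111]
  T[2,:] = [-0.3077 +0.4615 +0.0000 -0.3846 -0.1538]
  T[3,:] = [+0.7500 -0.1250 -0.1250 +0.0000 +0.3750]
  T[4,:] = [+0.4615 +0.3077 +0.0769 +0.4615 +0.0000]
moduli |λ_i(T)| = 1.2246, 0.4939, 0.4896, 0.4896, 0.0966.
spectral radius ρ = 1.2246; 1.2246 > 1: divergent.

1.2246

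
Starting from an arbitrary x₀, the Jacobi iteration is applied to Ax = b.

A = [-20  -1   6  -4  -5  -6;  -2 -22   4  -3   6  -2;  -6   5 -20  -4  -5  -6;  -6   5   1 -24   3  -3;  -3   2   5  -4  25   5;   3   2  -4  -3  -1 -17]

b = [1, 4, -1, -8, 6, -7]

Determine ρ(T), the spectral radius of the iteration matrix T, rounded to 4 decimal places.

0.5036

Write A = D+L+U with D = diag(-20, -22, -20, -24, 25, -17).
T_J = -D⁻¹(L+U): T[0,2] = -(6)/(-20) = +0.3000; T[0,0] = 0.
  T[0,:] = [+0.0000, -0.0500, +0.3000, -0.2000, -0.2500, -0.3000]
  T[1,:] = [-0.0909, +0.0000, +0.1818, -0.1364, +0.2727, -0.0909]
  T[2,:] = [-0.3000, +0.2500, +0.0000, -0.2000, -0.2500, -0.3000]
  T[3,:] = [-0.2500, +0.2083, +0.0417, +0.0000, +0.1250, -0.1250]
  T[4,:] = [+0.1200, -0.0800, -0.2000, +0.1600, +0.0000, -0.2000]
  T[5,:] = [+0.1765, +0.1176, -0.2353, -0.1765, -0.0588, +0.0000]
eigenvalue magnitudes: 0.5036, 0.3798, 0.3798, 0.3369, 0.1944, 0.1944.
ρ(T) = max|λ| = 0.5036; 0.5036 < 1 ⇒ converges.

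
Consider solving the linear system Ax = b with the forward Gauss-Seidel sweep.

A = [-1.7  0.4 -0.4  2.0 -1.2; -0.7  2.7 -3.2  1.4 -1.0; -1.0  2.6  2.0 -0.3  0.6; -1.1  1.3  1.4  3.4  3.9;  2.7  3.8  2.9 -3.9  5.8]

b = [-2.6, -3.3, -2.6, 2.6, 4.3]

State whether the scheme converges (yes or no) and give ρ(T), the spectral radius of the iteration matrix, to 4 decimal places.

A = D + L + U where D = diag(-1.7, 2.7, 2, 3.4, 5.8).
T_GS = -(D+L)⁻¹U: row 0 first, T[0,2] = -(-0.4)/(-1.7) = -0.2353; later rows by forward substitution.
  T[0,:] = [+0.0000, +0.2353, -0.2353, +1.1765, -0.7059]
  T[1,:] = [+0.0000, +0.0610, +1.1242, -0.2135, +0.1874]
  T[2,:] = [+0.0000, +0.0383, -1.5791, +1.0158, -0.8965]
  T[3,:] = [+0.0000, +0.0370, +0.1443, +0.0440, -1.0779]
  T[4,:] = [+0.0000, -0.1438, +0.2595, -0.8861, -0.0707]
|eigenvalues of T|: 1.5779, 0.9646, 0.9155, 0.0160, 0.0000.
ρ(T) = max|λ| = 1.5779; 1.5779 > 1 ⇒ diverges.

no, ρ = 1.5779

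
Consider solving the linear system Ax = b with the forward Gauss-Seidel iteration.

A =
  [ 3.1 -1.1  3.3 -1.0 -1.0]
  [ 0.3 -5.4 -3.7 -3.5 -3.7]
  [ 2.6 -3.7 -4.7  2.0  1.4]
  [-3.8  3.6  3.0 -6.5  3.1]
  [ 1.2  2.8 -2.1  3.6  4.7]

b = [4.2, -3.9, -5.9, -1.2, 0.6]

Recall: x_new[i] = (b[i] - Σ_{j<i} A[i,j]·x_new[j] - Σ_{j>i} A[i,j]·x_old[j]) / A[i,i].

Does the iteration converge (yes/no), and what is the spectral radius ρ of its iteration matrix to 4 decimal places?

no, ρ = 1.3606

A = D + L + U where D = diag(3.1, -5.4, -4.7, -6.5, 4.7).
T_GS = -(D+L)⁻¹U: row 0 first, T[0,2] = -(3.3)/(3.1) = -1.0645; later rows by forward substitution.
  T[0,:] = [+0.0000 +0.3548 -1.0645 +0.3226 +0.3226]
  T[1,:] = [+0.0000 +0.0197 -0.7443 -0.6302 -0.6673]
  T[2,:] = [+0.0000 +0.1808 -0.0029 +1.1001 +1.0016]
  T[3,:] = [+0.0000 -0.1131 +0.2087 -0.0299 +0.3811]
  T[4,:] = [+0.0000 +0.0651 +0.5540 +0.8075 +0.4708]
eigenvalue magnitudes: 1.3606, 0.4423, 0.4423, 0.0473, 0.0000.
spectral radius ρ = 1.3606; 1.3606 > 1 ⇒ diverges.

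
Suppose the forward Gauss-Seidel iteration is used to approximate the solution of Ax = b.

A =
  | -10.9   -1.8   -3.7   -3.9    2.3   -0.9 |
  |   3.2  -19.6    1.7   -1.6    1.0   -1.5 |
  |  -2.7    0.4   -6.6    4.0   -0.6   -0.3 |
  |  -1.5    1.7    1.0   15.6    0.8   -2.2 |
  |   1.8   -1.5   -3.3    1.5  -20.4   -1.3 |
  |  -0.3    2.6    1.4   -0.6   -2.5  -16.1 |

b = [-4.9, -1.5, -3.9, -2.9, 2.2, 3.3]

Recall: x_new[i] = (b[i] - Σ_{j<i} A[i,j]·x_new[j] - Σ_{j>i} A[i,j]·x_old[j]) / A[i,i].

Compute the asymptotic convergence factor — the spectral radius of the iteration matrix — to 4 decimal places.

Write A = D+L+U with D = diag(-10.9, -19.6, -6.6, 15.6, -20.4, -16.1).
GS T = -(D+L)⁻¹U: row 0 first, T[0,4] = -(2.3)/(-10.9) = +0.2110; later rows by forward substitution.
  T[0,:] = [+0.0000, -0.1651, -0.3394, -0.3578, +0.2110, -0.0826]
  T[1,:] = [+0.0000, -0.0270, +0.0313, -0.1400, +0.0855, -0.0900]
  T[2,:] = [+0.0000, +0.0659, +0.1408, +0.7439, -0.1721, -0.0171]
  T[3,:] = [+0.0000, -0.0172, -0.0451, -0.0668, -0.0293, +0.1440]
  T[4,:] = [+0.0000, -0.0245, -0.0583, -0.1465, +0.0380, -0.0510]
  T[5,:] = [+0.0000, +0.0089, +0.0344, +0.0740, -0.0099, -0.0119]
eigenvalue magnitudes: 0.1880, 0.1226, 0.1226, 0.0295, 0.0063, 0.0000.
spectral radius ρ = 0.1880; 0.1880 < 1, so it converges for any x₀.

0.1880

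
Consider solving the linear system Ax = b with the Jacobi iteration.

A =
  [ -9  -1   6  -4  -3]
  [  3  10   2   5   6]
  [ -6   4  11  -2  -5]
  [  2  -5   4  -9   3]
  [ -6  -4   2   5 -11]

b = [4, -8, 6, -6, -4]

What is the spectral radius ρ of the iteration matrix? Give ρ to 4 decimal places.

1.1571

Write A = D+L+U with D = diag(-9, 10, 11, -9, -11).
Jacobi T = -D⁻¹(L+U): T[3,2] = -(4)/(-9) = +0.4444; T[3,3] = 0.
  T[0,:] = [+0.0000 -0.1111 +0.6667 -0.4444 -0.3333]
  T[1,:] = [-0.3000 +0.0000 -0.2000 -0.5000 -0.6000]
  T[2,:] = [+0.5455 -0.3636 +0.0000 +0.1818 +0.4545]
  T[3,:] = [+0.2222 -0.5556 +0.4444 +0.0000 +0.3333]
  T[4,:] = [-0.5455 -0.3636 +0.1818 +0.4545 +0.0000]
|eigenvalues of T|: 1.1571, 0.9762, 0.4537, 0.4365, 0.1980.
ρ(T) = max|λ| = 1.1571; 1.1571 > 1: divergent.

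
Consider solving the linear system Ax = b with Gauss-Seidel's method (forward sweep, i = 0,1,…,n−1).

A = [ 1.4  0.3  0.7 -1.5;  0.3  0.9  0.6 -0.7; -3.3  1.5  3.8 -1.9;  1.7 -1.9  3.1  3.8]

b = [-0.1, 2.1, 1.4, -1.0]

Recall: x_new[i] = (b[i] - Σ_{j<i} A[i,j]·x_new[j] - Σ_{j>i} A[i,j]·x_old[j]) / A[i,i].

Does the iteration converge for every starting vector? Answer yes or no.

A = D + L + U where D = diag(1.4, 0.9, 3.8, 3.8).
Gauss-Seidel: T = -(D+L)⁻¹U, row 0 first, T[0,3] = -(-1.5)/(1.4) = +1.0714; later rows by forward substitution.
  T[0,:] = [+0.0000, -0.2143, -0.5000, +1.0714]
  T[1,:] = [+0.0000, +0.0714, -0.5000, +0.4206]
  T[2,:] = [+0.0000, -0.2143, -0.2368, +1.2644]
  T[3,:] = [+0.0000, +0.3064, +0.1669, -1.3005]
eigenvalue magnitudes: 1.6305, 0.1400, 0.1400, 0.0000.
spectral radius ρ = 1.6305; 1.6305 > 1 ⇒ diverges.

no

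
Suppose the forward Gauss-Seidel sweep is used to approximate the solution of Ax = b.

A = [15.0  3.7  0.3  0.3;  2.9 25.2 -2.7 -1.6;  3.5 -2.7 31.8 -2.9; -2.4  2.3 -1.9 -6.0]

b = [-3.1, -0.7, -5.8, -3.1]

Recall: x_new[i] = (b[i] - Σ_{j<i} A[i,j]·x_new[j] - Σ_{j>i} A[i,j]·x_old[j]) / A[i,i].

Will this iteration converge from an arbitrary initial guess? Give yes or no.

yes

Split A = D + L + U, D = diag(15, 25.2, 31.8, -6).
Gauss-Seidel: T = -(D+L)⁻¹U, row 0 first, T[0,3] = -(0.3)/(15) = -0.0200; later rows by forward substitution.
  T[0,:] = [+0.0000, -0.2467, -0.0200, -0.0200]
  T[1,:] = [+0.0000, +0.0284, +0.1094, +0.0658]
  T[2,:] = [+0.0000, +0.0296, +0.0115, +0.0990]
  T[3,:] = [+0.0000, +0.1002, +0.0463, +0.0019]
|λ(T)| sorted: 0.1635, 0.0768, 0.0768, 0.0000.
ρ = 0.1635; 0.1635 < 1 ⇒ converges.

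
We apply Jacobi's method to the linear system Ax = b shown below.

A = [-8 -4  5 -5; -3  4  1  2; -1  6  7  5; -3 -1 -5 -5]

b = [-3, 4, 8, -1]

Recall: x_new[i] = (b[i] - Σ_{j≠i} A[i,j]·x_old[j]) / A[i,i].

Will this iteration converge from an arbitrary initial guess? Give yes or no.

Let D = diag(-8, 4, 7, -5); L, U the strict triangles.
T_J = -D⁻¹(L+U): T[0,2] = -(5)/(-8) = +0.6250; T[0,0] = 0.
  T[0,:] = [+0.0000  -0.5000  +0.6250  -0.6250]
  T[1,:] = [+0.7500  +0.0000  -0.2500  -0.5000]
  T[2,:] = [+0.1429  -0.8571  +0.0000  -0.7143]
  T[3,:] = [-0.6000  -0.2000  -1.0000  +0.0000]
moduli |λ_i(T)| = 1.1679, 0.8726, 0.8726, 0.3414.
ρ(T) = max|λ| = 1.1679; 1.1679 > 1 ⇒ diverges.

no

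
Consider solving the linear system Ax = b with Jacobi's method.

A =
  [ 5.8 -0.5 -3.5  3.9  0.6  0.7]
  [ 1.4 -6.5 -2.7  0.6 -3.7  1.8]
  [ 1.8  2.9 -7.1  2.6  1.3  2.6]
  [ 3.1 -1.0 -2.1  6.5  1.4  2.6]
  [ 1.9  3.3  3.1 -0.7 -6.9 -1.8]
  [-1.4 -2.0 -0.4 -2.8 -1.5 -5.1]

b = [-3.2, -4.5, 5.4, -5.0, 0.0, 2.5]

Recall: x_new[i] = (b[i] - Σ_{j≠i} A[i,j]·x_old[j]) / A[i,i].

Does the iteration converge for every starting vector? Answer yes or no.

no

Split A = D + L + U, D = diag(5.8, -6.5, -7.1, 6.5, -6.9, -5.1).
Jacobi: T = -D⁻¹(L+U), T[4,2] = -(3.1)/(-6.9) = +0.4493; T[4,4] = 0.
  T[0,:] = [+0.0000  +0.0862  +0.6034  -0.6724  -0.1034  -0.1207]
  T[1,:] = [+0.2154  +0.0000  -0.4154  +0.0923  -0.5692  +0.2769]
  T[2,:] = [+0.2535  +0.4085  +0.0000  +0.3662  +0.1831  +0.3662]
  T[3,:] = [-0.4769  +0.1538  +0.3231  +0.0000  -0.2154  -0.4000]
  T[4,:] = [+0.2754  +0.4783  +0.4493  -0.1014  +0.0000  -0.2609]
  T[5,:] = [-0.2745  -0.3922  -0.0784  -0.5490  -0.2941  +0.0000]
|roots of det(T-λI)|: 1.1482, 0.7443, 0.7443, 0.6538, 0.1623, 0.1623.
ρ(T) = max|λ| = 1.1482; 1.1482 > 1 ⇒ diverges.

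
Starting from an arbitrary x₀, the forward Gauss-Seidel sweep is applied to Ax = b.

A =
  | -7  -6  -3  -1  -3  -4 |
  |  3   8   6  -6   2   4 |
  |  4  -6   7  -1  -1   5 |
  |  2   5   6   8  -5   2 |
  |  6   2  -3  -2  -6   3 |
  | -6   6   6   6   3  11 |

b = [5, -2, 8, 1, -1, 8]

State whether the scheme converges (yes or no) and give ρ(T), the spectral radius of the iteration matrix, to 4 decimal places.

no, ρ = 1.6072

Write A = D+L+U with D = diag(-7, 8, 7, 8, -6, 11).
Gauss-Seidel: T = -(D+L)⁻¹U, row 0 first, T[0,1] = -(-6)/(-7) = -0.8571; later rows by forward substitution.
  T[0,:] = [+0.0000 -0.8571 -0.4286 -0.1429 -0.4286 -0.5714]
  T[1,:] = [+0.0000 +0.3214 -0.5893 +0.8036 -0.0893 -0.2857]
  T[2,:] = [+0.0000 +0.7653 -0.2602 +0.9133 +0.3112 -0.6327]
  T[3,:] = [+0.0000 -0.5606 +0.6706 -1.1515 +0.5545 +0.5459]
  T[4,:] = [+0.0000 -0.9458 -0.7184 +0.0522 -0.7988 -0.0323]
  T[5,:] = [+0.0000 -0.4966 +0.0597 -0.4005 -0.4394 -0.0997]
|eigenvalues of T|: 1.6072, 0.8793, 0.8793, 0.1852, 0.0680, 0.0000.
ρ = 1.6072; 1.6072 > 1, so it fails to converge.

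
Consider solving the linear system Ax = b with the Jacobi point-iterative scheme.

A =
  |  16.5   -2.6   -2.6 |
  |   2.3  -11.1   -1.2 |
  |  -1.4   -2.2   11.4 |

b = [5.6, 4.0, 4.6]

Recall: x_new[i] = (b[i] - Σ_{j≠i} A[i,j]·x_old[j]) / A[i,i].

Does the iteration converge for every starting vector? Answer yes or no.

Split A = D + L + U, D = diag(16.5, -11.1, 11.4).
T_J = -D⁻¹(L+U): T[0,2] = -(-2.6)/(16.5) = +0.1576; T[0,0] = 0.
  T[0,:] = [+0.0000 +0.1576 +0.1576]
  T[1,:] = [+0.2072 +0.0000 -0.1081]
  T[2,:] = [+0.1228 +0.1930 +0.0000]
moduli |λ_i(T)| = 0.2235, 0.1372, 0.1372.
ρ = 0.2235; 0.2235 < 1: convergent.

yes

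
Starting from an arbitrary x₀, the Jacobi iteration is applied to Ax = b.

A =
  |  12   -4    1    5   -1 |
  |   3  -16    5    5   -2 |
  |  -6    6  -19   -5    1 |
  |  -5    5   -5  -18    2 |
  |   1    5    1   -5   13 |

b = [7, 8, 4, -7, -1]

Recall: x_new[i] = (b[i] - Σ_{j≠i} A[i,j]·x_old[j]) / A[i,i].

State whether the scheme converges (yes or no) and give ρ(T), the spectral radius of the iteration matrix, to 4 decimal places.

Split A = D + L + U, D = diag(12, -16, -19, -18, 13).
T_J = -D⁻¹(L+U): T[2,1] = -(6)/(-19) = +0.3158; T[2,2] = 0.
  T[0,:] = [+0.0000 +0.3333 -0.0833 -0.4167 +0.0833]
  T[1,:] = [+0.1875 +0.0000 +0.3125 +0.3125 -0.1250]
  T[2,:] = [-0.3158 +0.3158 +0.0000 -0.2632 +0.0526]
  T[3,:] = [-0.2778 +0.2778 -0.2778 +0.0000 +0.1111]
  T[4,:] = [-0.0769 -0.3846 -0.0769 +0.3846 +0.0000]
|eigenvalues of T|: 0.9059, 0.3507, 0.3507, 0.1797, 0.0342.
ρ = 0.9059; 0.9059 < 1, so it converges for any x₀.

yes, ρ = 0.9059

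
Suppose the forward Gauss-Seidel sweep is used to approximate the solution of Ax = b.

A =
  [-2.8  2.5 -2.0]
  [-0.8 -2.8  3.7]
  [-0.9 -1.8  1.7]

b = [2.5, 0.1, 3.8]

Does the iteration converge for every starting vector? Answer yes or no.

Diagonal D = diag(-2.8, -2.8, 1.7); L, U strict lower/upper.
Gauss-Seidel: T = -(D+L)⁻¹U, row 0 first, T[0,1] = -(2.5)/(-2.8) = +0.8929; later rows by forward substitution.
  T[0,:] = [+0.0000  +0.8929  -0.7143]
  T[1,:] = [+0.0000  -0.2551  +1.5255]
  T[2,:] = [+0.0000  +0.2026  +1.2371]
|λ(T)| sorted: 1.4214, 0.4394, 0.0000.
ρ(T) = max|λ| = 1.4214; 1.4214 > 1: divergent.

no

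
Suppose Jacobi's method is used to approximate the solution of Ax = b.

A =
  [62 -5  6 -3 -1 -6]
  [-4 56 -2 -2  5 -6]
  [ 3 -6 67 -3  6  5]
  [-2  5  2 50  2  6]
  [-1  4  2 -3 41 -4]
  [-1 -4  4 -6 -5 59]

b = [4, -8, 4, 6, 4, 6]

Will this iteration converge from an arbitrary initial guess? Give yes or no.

Diagonal D = diag(62, 56, 67, 50, 41, 59); L, U strict lower/upper.
Jacobi: T = -D⁻¹(L+U), T[2,0] = -(3)/(67) = -0.0448; T[2,2] = 0.
  T[0,:] = [+0.0000  +0.0806  -0.0968  +0.0484  +0.0161  +0.0968]
  T[1,:] = [+0.0714  +0.0000  +0.0357  +0.0357  -0.0893  +0.1071]
  T[2,:] = [-0.0448  +0.0896  +0.0000  +0.0448  -0.0896  -0.0746]
  T[3,:] = [+0.0400  -0.1000  -0.0400  +0.0000  -0.0400  -0.1200]
  T[4,:] = [+0.0244  -0.0976  -0.0488  +0.0732  +0.0000  +0.0976]
  T[5,:] = [+0.0169  +0.0678  -0.0678  +0.1017  +0.0847  +0.0000]
moduli |λ_i(T)| = 0.2005, 0.1435, 0.1435, 0.1174, 0.1174, 0.0923.
spectral radius ρ = 0.2005; 0.2005 < 1 ⇒ converges.

yes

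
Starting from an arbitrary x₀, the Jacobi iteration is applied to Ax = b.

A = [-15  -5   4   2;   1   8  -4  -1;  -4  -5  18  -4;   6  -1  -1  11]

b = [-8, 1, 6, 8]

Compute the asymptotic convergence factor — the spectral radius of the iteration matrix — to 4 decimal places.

A = D + L + U where D = diag(-15, 8, 18, 11).
Jacobi T = -D⁻¹(L+U): T[0,3] = -(2)/(-15) = +0.1333; T[0,0] = 0.
  T[0,:] = [+0.0000  -0.3333  +0.2667  +0.1333]
  T[1,:] = [-0.1250  +0.0000  +0.5000  +0.1250]
  T[2,:] = [+0.2222  +0.2778  +0.0000  +0.2222]
  T[3,:] = [-0.5455  +0.0909  +0.0909  +0.0000]
eigenvalue magnitudes: 0.5817, 0.4653, 0.2925, 0.2925.
ρ = 0.5817; 0.5817 < 1 ⇒ converges.

0.5817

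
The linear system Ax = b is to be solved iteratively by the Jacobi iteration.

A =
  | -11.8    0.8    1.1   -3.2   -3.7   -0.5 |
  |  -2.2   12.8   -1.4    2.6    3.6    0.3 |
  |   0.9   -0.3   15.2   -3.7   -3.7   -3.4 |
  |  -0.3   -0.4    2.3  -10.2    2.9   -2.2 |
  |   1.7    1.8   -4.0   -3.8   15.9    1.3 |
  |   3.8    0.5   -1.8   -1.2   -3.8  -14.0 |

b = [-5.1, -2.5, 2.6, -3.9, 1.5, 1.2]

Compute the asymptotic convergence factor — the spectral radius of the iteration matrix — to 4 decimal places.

0.6466

Let D = diag(-11.8, 12.8, 15.2, -10.2, 15.9, -14); L, U the strict triangles.
T_J = -D⁻¹(L+U): T[4,1] = -(1.8)/(15.9) = -0.1132; T[4,4] = 0.
  T[0,:] = [+0.0000, +0.0678, +0.0932, -0.2712, -0.3136, -0.0424]
  T[1,:] = [+0.1719, +0.0000, +0.1094, -0.2031, -0.2812, -0.0234]
  T[2,:] = [-0.0592, +0.0197, +0.0000, +0.2434, +0.2434, +0.2237]
  T[3,:] = [-0.0294, -0.0392, +0.2255, +0.0000, +0.2843, -0.2157]
  T[4,:] = [-0.1069, -0.1132, +0.2516, +0.2390, +0.0000, -0.0818]
  T[5,:] = [+0.2714, +0.0357, -0.1286, -0.0857, -0.2714, +0.0000]
moduli |λ_i(T)| = 0.6466, 0.3141, 0.2994, 0.2994, 0.1575, 0.0659.
spectral radius ρ = 0.6466; 0.6466 < 1: convergent.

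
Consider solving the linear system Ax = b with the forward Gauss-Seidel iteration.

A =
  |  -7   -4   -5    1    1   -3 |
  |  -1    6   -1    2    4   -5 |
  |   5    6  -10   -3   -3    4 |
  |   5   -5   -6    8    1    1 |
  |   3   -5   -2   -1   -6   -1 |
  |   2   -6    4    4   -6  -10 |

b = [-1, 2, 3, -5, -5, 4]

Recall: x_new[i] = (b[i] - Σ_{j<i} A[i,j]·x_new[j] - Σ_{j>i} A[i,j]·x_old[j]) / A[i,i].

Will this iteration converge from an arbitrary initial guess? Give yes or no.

no

Write A = D+L+U with D = diag(-7, 6, -10, 8, -6, -10).
T_GS = -(D+L)⁻¹U: row 0 first, T[0,2] = -(-5)/(-7) = -0.7143; later rows by forward substitution.
  T[0,:] = [+0.0000, -0.5714, -0.7143, +0.1429, +0.1429, -0.4286]
  T[1,:] = [+0.0000, -0.0952, +0.0476, -0.3095, -0.6429, +0.7619]
  T[2,:] = [+0.0000, -0.3429, -0.3286, -0.4143, -0.6143, +0.6429]
  T[3,:] = [+0.0000, +0.0405, +0.2298, -0.5935, -1.0768, +1.1012]
  T[4,:] = [+0.0000, -0.0988, -0.3256, +0.5664, +0.9914, -1.4137]
  T[5,:] = [+0.0000, -0.1188, -0.0156, -0.5286, -0.8570, +1.0030]
|eigenvalues of T|: 1.5224, 0.4868, 0.1316, 0.0473, 0.0258, 0.0000.
ρ = 1.5224; 1.5224 > 1, so it fails to converge.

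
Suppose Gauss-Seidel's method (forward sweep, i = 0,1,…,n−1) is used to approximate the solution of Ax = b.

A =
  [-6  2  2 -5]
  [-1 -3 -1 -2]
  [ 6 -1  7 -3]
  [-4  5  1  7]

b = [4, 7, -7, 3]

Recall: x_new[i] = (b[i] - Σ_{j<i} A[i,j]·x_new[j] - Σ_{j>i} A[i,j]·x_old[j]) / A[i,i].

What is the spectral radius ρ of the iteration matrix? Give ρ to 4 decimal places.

1.1854

Let D = diag(-6, -3, 7, 7); L, U the strict triangles.
Gauss-Seidel: T = -(D+L)⁻¹U, row 0 first, T[0,3] = -(-5)/(-6) = -0.8333; later rows by forward substitution.
  T[0,:] = [+0.0000, +0.3333, +0.3333, -0.8333]
  T[1,:] = [+0.0000, -0.1111, -0.4444, -0.3889]
  T[2,:] = [+0.0000, -0.3016, -0.3492, +1.0873]
  T[3,:] = [+0.0000, +0.3129, +0.5578, -0.3537]
|λ(T)| sorted: 1.1854, 0.2930, 0.0783, 0.0000.
spectral radius ρ = 1.1854; 1.1854 > 1: divergent.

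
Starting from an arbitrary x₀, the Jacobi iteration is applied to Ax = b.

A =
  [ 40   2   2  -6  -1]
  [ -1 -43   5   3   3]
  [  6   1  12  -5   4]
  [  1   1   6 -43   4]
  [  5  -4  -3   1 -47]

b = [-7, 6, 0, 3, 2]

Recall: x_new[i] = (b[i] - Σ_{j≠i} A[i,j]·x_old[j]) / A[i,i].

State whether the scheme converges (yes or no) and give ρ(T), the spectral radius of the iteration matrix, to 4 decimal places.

yes, ρ = 0.3340

Let D = diag(40, -43, 12, -43, -47); L, U the strict triangles.
T_J = -D⁻¹(L+U): T[0,4] = -(-1)/(40) = +0.0250; T[0,0] = 0.
  T[0,:] = [+0.0000, -0.0500, -0.0500, +0.1500, +0.0250]
  T[1,:] = [-0.0233, +0.0000, +0.1163, +0.0698, +0.0698]
  T[2,:] = [-0.5000, -0.0833, +0.0000, +0.4167, -0.3333]
  T[3,:] = [+0.0233, +0.0233, +0.1395, +0.0000, +0.0930]
  T[4,:] = [+0.1064, -0.0851, -0.0638, +0.0213, +0.0000]
moduli |λ_i(T)| = 0.3340, 0.2837, 0.0888, 0.0318, 0.0318.
spectral radius ρ = 0.3340; 0.3340 < 1: convergent.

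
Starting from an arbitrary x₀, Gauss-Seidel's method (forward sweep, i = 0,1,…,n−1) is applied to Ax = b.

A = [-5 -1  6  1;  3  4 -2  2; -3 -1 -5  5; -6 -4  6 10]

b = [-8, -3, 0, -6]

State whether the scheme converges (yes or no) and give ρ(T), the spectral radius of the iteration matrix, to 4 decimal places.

Diagonal D = diag(-5, 4, -5, 10); L, U strict lower/upper.
GS T = -(D+L)⁻¹U: row 0 first, T[0,3] = -(1)/(-5) = +0.2000; later rows by forward substitution.
  T[0,:] = [+0.0000 -0.2000 +1.2000 +0.2000]
  T[1,:] = [+0.0000 +0.1500 -0.4000 -0.6500]
  T[2,:] = [+0.0000 +0.0900 -0.6400 +1.0100]
  T[3,:] = [+0.0000 -0.1140 +0.9440 -0.7460]
|roots of det(T-λI)|: 1.6855, 0.3469, 0.1026, 0.0000.
spectral radius ρ = 1.6855; 1.6855 > 1 ⇒ diverges.

no, ρ = 1.6855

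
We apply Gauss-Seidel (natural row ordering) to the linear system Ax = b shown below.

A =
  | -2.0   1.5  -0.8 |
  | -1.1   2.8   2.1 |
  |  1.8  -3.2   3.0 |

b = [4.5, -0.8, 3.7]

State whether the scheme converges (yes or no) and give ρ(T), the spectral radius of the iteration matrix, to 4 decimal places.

yes, ρ = 0.8365

Let D = diag(-2, 2.8, 3); L, U the strict triangles.
Gauss-Seidel: T = -(D+L)⁻¹U, row 0 first, T[0,1] = -(1.5)/(-2) = +0.7500; later rows by forward substitution.
  T[0,:] = [+0.0000  +0.7500  -0.4000]
  T[1,:] = [+0.0000  +0.2946  -0.9071]
  T[2,:] = [+0.0000  -0.1357  -0.7276]
eigenvalue magnitudes: 0.8365, 0.4035, 0.0000.
ρ(T) = max|λ| = 0.8365; 0.8365 < 1 ⇒ converges.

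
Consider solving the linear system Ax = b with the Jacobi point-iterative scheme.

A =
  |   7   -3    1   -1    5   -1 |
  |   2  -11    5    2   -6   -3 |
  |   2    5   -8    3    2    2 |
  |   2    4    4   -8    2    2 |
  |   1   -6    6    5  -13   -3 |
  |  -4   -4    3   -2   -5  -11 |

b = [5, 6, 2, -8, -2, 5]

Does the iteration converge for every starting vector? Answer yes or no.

Write A = D+L+U with D = diag(7, -11, -8, -8, -13, -11).
Jacobi: T = -D⁻¹(L+U), T[0,2] = -(1)/(7) = -0.1429; T[0,0] = 0.
  T[0,:] = [+0.0000  +0.4286  -0.1429  +0.1429  -0.7143  +0.1429]
  T[1,:] = [+0.1818  +0.0000  +0.4545  +0.1818  -0.5455  -0.2727]
  T[2,:] = [+0.2500  +0.6250  +0.0000  +0.3750  +0.2500  +0.2500]
  T[3,:] = [+0.2500  +0.5000  +0.5000  +0.0000  +0.2500  +0.2500]
  T[4,:] = [+0.0769  -0.4615  +0.4615  +0.3846  +0.0000  -0.2308]
  T[5,:] = [-0.3636  -0.3636  +0.2727  -0.1818  -0.4545  +0.0000]
eigenvalue magnitudes: 1.1913, 0.7654, 0.7654, 0.4257, 0.1865, 0.1865.
spectral radius ρ = 1.1913; 1.1913 > 1 ⇒ diverges.

no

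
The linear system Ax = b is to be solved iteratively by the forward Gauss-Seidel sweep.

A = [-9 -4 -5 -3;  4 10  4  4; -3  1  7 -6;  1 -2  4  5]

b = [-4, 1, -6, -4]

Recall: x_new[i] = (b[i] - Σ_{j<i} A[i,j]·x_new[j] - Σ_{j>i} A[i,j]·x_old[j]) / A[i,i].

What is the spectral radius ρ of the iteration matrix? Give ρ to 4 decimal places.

0.8610

Let D = diag(-9, 10, 7, 5); L, U the strict triangles.
GS T = -(D+L)⁻¹U: row 0 first, T[0,3] = -(-3)/(-9) = -0.3333; later rows by forward substitution.
  T[0,:] = [+0.0000 -0.4444 -0.5556 -0.3333]
  T[1,:] = [+0.0000 +0.1778 -0.1778 -0.2667]
  T[2,:] = [+0.0000 -0.2159 -0.2127 +0.7524]
  T[3,:] = [+0.0000 +0.3327 +0.2102 -0.6419]
|eigenvalues of T|: 0.8610, 0.1881, 0.1881, 0.0000.
ρ = 0.8610; 0.8610 < 1 ⇒ converges.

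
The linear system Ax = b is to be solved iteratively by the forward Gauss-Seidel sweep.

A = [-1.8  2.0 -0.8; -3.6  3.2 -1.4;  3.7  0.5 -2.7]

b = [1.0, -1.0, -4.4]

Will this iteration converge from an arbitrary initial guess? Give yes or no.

no

A = D + L + U where D = diag(-1.8, 3.2, -2.7).
Gauss-Seidel: T = -(D+L)⁻¹U, row 0 first, T[0,1] = -(2)/(-1.8) = +1.1111; later rows by forward substitution.
  T[0,:] = [+0.0000 +1.1111 -0.4444]
  T[1,:] = [+0.0000 +1.2500 -0.0625]
  T[2,:] = [+0.0000 +1.7541 -0.6206]
|eigenvalues of T|: 1.1894, 0.5601, 0.0000.
ρ = 1.1894; 1.1894 > 1 ⇒ diverges.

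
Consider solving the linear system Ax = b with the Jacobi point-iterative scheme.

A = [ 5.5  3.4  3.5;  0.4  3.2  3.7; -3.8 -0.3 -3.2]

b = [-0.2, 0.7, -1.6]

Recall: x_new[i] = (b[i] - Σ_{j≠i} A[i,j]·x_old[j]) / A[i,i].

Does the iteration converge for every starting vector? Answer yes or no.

no

Split A = D + L + U, D = diag(5.5, 3.2, -3.2).
Jacobi: T = -D⁻¹(L+U), T[1,2] = -(3.7)/(3.2) = -1.1562; T[1,1] = 0.
  T[0,:] = [+0.0000, -0.6182, -0.6364]
  T[1,:] = [-0.1250, +0.0000, -1.1562]
  T[2,:] = [-1.1875, -0.0938, +0.0000]
|eigenvalues of T|: 1.2709, 0.8208, 0.8208.
ρ(T) = max|λ| = 1.2709; 1.2709 > 1: divergent.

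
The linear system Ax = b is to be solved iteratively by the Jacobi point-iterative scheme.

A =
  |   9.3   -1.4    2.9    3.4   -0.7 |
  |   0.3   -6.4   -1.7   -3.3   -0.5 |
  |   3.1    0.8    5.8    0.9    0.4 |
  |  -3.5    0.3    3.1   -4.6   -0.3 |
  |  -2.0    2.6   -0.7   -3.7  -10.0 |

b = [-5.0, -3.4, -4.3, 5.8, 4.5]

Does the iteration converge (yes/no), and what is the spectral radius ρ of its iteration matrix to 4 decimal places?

Write A = D+L+U with D = diag(9.3, -6.4, 5.8, -4.6, -10).
Jacobi T = -D⁻¹(L+U): T[4,1] = -(2.6)/(-10) = +0.2600; T[4,4] = 0.
  T[0,:] = [+0.0000  +0.1505  -0.3118  -0.3656  +0.0753]
  T[1,:] = [+0.0469  +0.0000  -0.2656  -0.5156  -0.0781]
  T[2,:] = [-0.5345  -0.1379  +0.0000  -0.1552  -0.0690]
  T[3,:] = [-0.7609  +0.0652  +0.6739  +0.0000  -0.0652]
  T[4,:] = [-0.2000  +0.2600  -0.0700  -0.3700  +0.0000]
|roots of det(T-λI)|: 0.8627, 0.4759, 0.4759, 0.1440, 0.1169.
ρ(T) = max|λ| = 0.8627; 0.8627 < 1 ⇒ converges.

yes, ρ = 0.8627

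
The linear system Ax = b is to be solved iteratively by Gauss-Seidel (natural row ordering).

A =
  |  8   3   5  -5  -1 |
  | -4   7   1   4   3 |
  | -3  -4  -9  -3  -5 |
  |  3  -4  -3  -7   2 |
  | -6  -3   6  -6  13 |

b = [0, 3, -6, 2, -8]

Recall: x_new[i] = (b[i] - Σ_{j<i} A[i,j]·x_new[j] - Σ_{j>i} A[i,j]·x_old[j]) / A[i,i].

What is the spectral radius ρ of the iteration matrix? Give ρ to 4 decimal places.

1.6203

Diagonal D = diag(8, 7, -9, -7, 13); L, U strict lower/upper.
T_GS = -(D+L)⁻¹U: row 0 first, T[0,1] = -(3)/(8) = -0.3750; later rows by forward substitution.
  T[0,:] = [+0.0000  -0.3750  -0.6250  +0.6250  +0.1250]
  T[1,:] = [+0.0000  -0.2143  -0.5000  -0.2143  -0.3571]
  T[2,:] = [+0.0000  +0.2202  +0.4306  -0.4464  -0.4385]
  T[3,:] = [+0.0000  -0.1327  -0.1667  +0.5816  +0.7313]
  T[4,:] = [+0.0000  -0.3854  -0.6795  +0.7135  +0.5152]
|eigenvalues of T|: 1.6203, 0.3172, 0.0729, 0.0629, 0.0000.
ρ(T) = max|λ| = 1.6203; 1.6203 > 1: divergent.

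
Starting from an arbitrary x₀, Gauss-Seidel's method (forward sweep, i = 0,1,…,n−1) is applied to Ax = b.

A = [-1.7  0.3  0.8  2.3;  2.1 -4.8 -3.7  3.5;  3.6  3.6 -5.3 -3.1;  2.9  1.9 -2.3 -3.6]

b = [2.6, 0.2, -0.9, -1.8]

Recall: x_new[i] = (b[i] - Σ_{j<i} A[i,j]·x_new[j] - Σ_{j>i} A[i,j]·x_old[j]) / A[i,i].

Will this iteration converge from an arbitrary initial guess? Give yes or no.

Write A = D+L+U with D = diag(-1.7, -4.8, -5.3, -3.6).
Gauss-Seidel: T = -(D+L)⁻¹U, row 0 first, T[0,3] = -(2.3)/(-1.7) = +1.3529; later rows by forward substitution.
  T[0,:] = [+0.0000 +0.1765 +0.4706 +1.3529]
  T[1,:] = [+0.0000 +0.0772 -0.5650 +1.3211]
  T[2,:] = [+0.0000 +0.1723 -0.0641 +1.2314]
  T[3,:] = [+0.0000 +0.0728 +0.1219 +1.0004]
moduli |λ_i(T)| = 1.1790, 0.2332, 0.2332, 0.0000.
ρ(T) = max|λ| = 1.1790; 1.1790 > 1, so it fails to converge.

no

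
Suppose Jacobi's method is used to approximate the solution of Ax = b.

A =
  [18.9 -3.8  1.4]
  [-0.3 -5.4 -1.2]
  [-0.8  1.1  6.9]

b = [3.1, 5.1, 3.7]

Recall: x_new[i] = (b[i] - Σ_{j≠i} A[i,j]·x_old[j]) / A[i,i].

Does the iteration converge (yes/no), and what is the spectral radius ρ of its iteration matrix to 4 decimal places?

yes, ρ = 0.2088

Split A = D + L + U, D = diag(18.9, -5.4, 6.9).
T_J = -D⁻¹(L+U): T[1,2] = -(-1.2)/(-5.4) = -0.2222; T[1,1] = 0.
  T[0,:] = [+0.0000 +0.2011 -0.0741]
  T[1,:] = [-0.0556 +0.0000 -0.2222]
  T[2,:] = [+0.1159 -0.1594 +0.0000]
|roots of det(T-λI)|: 0.2088, 0.1672, 0.1672.
ρ(T) = max|λ| = 0.2088; 0.2088 < 1, so it converges for any x₀.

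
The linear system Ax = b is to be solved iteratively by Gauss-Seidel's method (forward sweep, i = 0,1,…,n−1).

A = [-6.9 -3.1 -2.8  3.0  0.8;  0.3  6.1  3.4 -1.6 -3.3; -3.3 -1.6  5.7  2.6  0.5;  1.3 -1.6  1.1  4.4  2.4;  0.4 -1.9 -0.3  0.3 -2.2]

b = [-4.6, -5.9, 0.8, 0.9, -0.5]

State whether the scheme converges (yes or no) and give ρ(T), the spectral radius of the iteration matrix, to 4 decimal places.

Split A = D + L + U, D = diag(-6.9, 6.1, 5.7, 4.4, -2.2).
GS T = -(D+L)⁻¹U: row 0 first, T[0,3] = -(3)/(-6.9) = +0.4348; later rows by forward substitution.
  T[0,:] = [+0.0000 -0.4493 -0.4058 +0.4348 +0.1159]
  T[1,:] = [+0.0000 +0.0221 -0.5374 +0.2409 +0.5353]
  T[2,:] = [+0.0000 -0.2539 -0.3858 -0.1368 +0.1297]
  T[3,:] = [+0.0000 +0.2043 +0.0209 -0.0067 -0.4175]
  T[4,:] = [+0.0000 -0.0383 +0.4458 -0.1113 -0.5158]
moduli |λ_i(T)| = 0.8673, 0.3575, 0.1911, 0.1911, 0.0000.
spectral radius ρ = 0.8673; 0.8673 < 1 ⇒ converges.

yes, ρ = 0.8673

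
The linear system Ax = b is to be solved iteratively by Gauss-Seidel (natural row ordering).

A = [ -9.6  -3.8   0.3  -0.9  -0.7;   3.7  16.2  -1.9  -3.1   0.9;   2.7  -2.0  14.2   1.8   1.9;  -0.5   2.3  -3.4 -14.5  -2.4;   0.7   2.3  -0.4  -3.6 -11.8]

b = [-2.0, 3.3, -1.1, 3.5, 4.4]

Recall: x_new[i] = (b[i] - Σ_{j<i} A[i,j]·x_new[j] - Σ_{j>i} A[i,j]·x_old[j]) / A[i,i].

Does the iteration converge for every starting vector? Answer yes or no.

yes

Let D = diag(-9.6, 16.2, 14.2, -14.5, -11.8); L, U the strict triangles.
GS T = -(D+L)⁻¹U: row 0 first, T[0,2] = -(0.3)/(-9.6) = +0.0312; later rows by forward substitution.
  T[0,:] = [+0.0000, -0.3958, +0.0312, -0.0938, -0.0729]
  T[1,:] = [+0.0000, +0.0904, +0.1101, +0.2128, -0.0389]
  T[2,:] = [+0.0000, +0.0880, +0.0096, -0.0790, -0.1254]
  T[3,:] = [+0.0000, +0.0074, +0.0141, +0.0555, -0.1398]
  T[4,:] = [+0.0000, -0.0111, +0.0187, +0.0217, +0.0350]
eigenvalue magnitudes: 0.1694, 0.0746, 0.0746, 0.0614, 0.0000.
ρ = 0.1694; 0.1694 < 1, so it converges for any x₀.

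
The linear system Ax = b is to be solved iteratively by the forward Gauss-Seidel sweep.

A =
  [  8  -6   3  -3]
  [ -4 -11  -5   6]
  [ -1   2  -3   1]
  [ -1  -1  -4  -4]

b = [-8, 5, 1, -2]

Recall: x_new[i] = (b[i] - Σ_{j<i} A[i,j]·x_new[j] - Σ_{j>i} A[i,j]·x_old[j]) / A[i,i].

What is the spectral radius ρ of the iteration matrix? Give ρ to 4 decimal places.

1.1240

Diagonal D = diag(8, -11, -3, -4); L, U strict lower/upper.
GS T = -(D+L)⁻¹U: row 0 first, T[0,3] = -(-3)/(8) = +0.3750; later rows by forward substitution.
  T[0,:] = [+0.0000, +0.7500, -0.3750, +0.3750]
  T[1,:] = [+0.0000, -0.2727, -0.3182, +0.4091]
  T[2,:] = [+0.0000, -0.4318, -0.0871, +0.4811]
  T[3,:] = [+0.0000, +0.3125, +0.2604, -0.6771]
|roots of det(T-λI)|: 1.1240, 0.2084, 0.1213, 0.0000.
spectral radius ρ = 1.1240; 1.1240 > 1, so it fails to converge.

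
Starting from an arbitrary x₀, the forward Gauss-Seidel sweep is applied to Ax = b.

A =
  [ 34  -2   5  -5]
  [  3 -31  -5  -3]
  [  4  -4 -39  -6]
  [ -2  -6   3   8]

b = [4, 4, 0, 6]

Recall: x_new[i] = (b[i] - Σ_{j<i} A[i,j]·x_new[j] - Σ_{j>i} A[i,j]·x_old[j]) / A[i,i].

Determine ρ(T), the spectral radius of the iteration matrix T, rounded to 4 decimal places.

0.1645

Write A = D+L+U with D = diag(34, -31, -39, 8).
T_GS = -(D+L)⁻¹U: row 0 first, T[0,2] = -(5)/(34) = -0.1471; later rows by forward substitution.
  T[0,:] = [+0.0000  +0.0588  -0.1471  +0.1471]
  T[1,:] = [+0.0000  +0.0057  -0.1755  -0.0825]
  T[2,:] = [+0.0000  +0.0054  +0.0029  -0.1303]
  T[3,:] = [+0.0000  +0.0169  -0.1695  +0.0237]
|λ(T)| sorted: 0.1645, 0.1124, 0.0197, 0.0000.
ρ(T) = max|λ| = 0.1645; 0.1645 < 1 ⇒ converges.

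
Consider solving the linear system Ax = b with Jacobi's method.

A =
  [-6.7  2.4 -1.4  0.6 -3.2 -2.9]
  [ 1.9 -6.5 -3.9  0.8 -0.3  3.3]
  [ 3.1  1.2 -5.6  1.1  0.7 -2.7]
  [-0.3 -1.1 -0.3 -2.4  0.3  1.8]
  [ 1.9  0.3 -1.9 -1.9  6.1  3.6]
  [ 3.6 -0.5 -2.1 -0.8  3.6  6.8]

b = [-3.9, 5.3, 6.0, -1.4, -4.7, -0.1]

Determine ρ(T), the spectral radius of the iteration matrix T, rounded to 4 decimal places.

Split A = D + L + U, D = diag(-6.7, -6.5, -5.6, -2.4, 6.1, 6.8).
Jacobi T = -D⁻¹(L+U): T[5,1] = -(-0.5)/(6.8) = +0.0735; T[5,5] = 0.
  T[0,:] = [+0.0000, +0.3582, -0.2090, +0.0896, -0.4776, -0.4328]
  T[1,:] = [+0.2923, +0.0000, -0.6000, +0.1231, -0.0462, +0.5077]
  T[2,:] = [+0.5536, +0.2143, +0.0000, +0.1964, +0.1250, -0.4821]
  T[3,:] = [-0.1250, -0.4583, -0.1250, +0.0000, +0.1250, +0.7500]
  T[4,:] = [-0.3115, -0.0492, +0.3115, +0.3115, +0.0000, -0.5902]
  T[5,:] = [-0.5294, +0.0735, +0.3088, +0.1176, -0.5294, +0.0000]
moduli |λ_i(T)| = 1.1611, 0.5950, 0.5950, 0.5211, 0.2124, 0.2124.
ρ(T) = max|λ| = 1.1611; 1.1611 > 1 ⇒ diverges.

1.1611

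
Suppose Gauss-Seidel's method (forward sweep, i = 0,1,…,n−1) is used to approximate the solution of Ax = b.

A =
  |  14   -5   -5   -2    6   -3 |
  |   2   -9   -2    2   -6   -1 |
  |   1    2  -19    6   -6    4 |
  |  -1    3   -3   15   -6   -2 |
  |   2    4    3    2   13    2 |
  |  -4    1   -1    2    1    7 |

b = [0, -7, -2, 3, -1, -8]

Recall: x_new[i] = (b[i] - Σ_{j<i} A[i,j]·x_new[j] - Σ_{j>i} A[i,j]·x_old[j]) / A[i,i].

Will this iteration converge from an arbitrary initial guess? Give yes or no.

Write A = D+L+U with D = diag(14, -9, -19, 15, 13, 7).
T_GS = -(D+L)⁻¹U: row 0 first, T[0,3] = -(-2)/(14) = +0.1429; later rows by forward substitution.
  T[0,:] = [+0.0000, +0.3571, +0.3571, +0.1429, -0.4286, +0.2143]
  T[1,:] = [+0.0000, +0.0794, -0.1429, +0.2540, -0.7619, -0.0635]
  T[2,:] = [+0.0000, +0.0272, +0.0038, +0.3500, -0.4185, +0.2151]
  T[3,:] = [+0.0000, +0.0134, +0.0531, +0.0287, +0.4401, +0.2033]
  T[4,:] = [+0.0000, -0.0877, -0.0200, -0.1853, +0.3292, -0.2482]
  T[5,:] = [+0.0000, +0.2053, +0.2127, +0.1136, -0.3686, +0.1396]
|λ(T)| sorted: 0.7006, 0.3106, 0.3106, 0.1455, 0.0896, 0.0000.
ρ = 0.7006; 0.7006 < 1, so it converges for any x₀.

yes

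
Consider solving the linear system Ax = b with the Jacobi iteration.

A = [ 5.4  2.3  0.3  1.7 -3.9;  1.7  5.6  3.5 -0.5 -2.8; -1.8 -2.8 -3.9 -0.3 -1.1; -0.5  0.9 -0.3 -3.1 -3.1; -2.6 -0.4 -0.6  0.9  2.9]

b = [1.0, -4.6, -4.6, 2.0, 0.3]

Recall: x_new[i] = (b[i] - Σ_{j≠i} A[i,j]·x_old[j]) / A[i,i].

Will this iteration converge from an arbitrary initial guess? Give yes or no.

no

Diagonal D = diag(5.4, 5.6, -3.9, -3.1, 2.9); L, U strict lower/upper.
T_J = -D⁻¹(L+U): T[3,1] = -(0.9)/(-3.1) = +0.2903; T[3,3] = 0.
  T[0,:] = [+0.0000  -0.4259  -0.0556  -0.3148  +0.7222]
  T[1,:] = [-0.3036  +0.0000  -0.6250  +0.0893  +0.5000]
  T[2,:] = [-0.4615  -0.7179  +0.0000  -0.0769  -0.2821]
  T[3,:] = [-0.1613  +0.2903  -0.0968  +0.0000  -1.0000]
  T[4,:] = [+0.8966  +0.1379  +0.2069  -0.3103  +0.0000]
|eigenvalues of T|: 1.1960, 0.9493, 0.9493, 0.4586, 0.1987.
ρ(T) = max|λ| = 1.1960; 1.1960 > 1, so it fails to converge.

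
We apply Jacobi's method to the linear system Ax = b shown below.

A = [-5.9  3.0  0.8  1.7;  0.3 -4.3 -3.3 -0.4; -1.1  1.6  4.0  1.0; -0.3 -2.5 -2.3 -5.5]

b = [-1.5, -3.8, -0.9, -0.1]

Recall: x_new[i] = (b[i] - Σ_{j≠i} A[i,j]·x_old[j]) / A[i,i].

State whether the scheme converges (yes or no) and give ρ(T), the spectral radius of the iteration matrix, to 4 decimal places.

Diagonal D = diag(-5.9, -4.3, 4, -5.5); L, U strict lower/upper.
T_J = -D⁻¹(L+U): T[3,1] = -(-2.5)/(-5.5) = -0.4545; T[3,3] = 0.
  T[0,:] = [+0.0000 +0.5085 +0.1356 +0.2881]
  T[1,:] = [+0.0698 +0.0000 -0.7674 -0.0930]
  T[2,:] = [+0.2750 -0.4000 +0.0000 -0.2500]
  T[3,:] = [-0.0545 -0.4545 -0.4182 +0.0000]
|roots of det(T-λI)|: 0.9088, 0.4167, 0.4167, 0.1994.
ρ(T) = max|λ| = 0.9088; 0.9088 < 1: convergent.

yes, ρ = 0.9088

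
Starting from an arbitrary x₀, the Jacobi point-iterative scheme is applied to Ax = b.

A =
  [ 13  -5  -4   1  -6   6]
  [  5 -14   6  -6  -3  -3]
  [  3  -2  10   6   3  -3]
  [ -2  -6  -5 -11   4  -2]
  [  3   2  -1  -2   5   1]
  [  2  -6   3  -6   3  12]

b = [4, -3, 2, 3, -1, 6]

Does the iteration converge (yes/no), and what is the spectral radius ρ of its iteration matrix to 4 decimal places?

no, ρ = 1.1405

Write A = D+L+U with D = diag(13, -14, 10, -11, 5, 12).
Jacobi: T = -D⁻¹(L+U), T[1,3] = -(-6)/(-14) = -0.4286; T[1,1] = 0.
  T[0,:] = [+0.0000, +0.3846, +0.3077, -0.0769, +0.4615, -0.4615]
  T[1,:] = [+0.3571, +0.0000, +0.4286, -0.4286, -0.2143, -0.2143]
  T[2,:] = [-0.3000, +0.2000, +0.0000, -0.6000, -0.3000, +0.3000]
  T[3,:] = [-0.1818, -0.5455, -0.4545, +0.0000, +0.3636, -0.1818]
  T[4,:] = [-0.6000, -0.4000, +0.2000, +0.4000, +0.0000, -0.2000]
  T[5,:] = [-0.1667, +0.5000, -0.2500, +0.5000, -0.2500, +0.0000]
moduli |λ_i(T)| = 1.1405, 0.7615, 0.7615, 0.5766, 0.5341, 0.5341.
ρ(T) = max|λ| = 1.1405; 1.1405 > 1 ⇒ diverges.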